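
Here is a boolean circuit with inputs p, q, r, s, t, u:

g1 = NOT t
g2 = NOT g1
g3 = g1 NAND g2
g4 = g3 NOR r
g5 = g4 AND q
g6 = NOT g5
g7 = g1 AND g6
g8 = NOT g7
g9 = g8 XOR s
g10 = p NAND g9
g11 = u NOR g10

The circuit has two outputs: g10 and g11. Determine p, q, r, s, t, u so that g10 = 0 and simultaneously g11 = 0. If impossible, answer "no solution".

p=1, q=0, r=1, s=1, t=0, u=1

Check with p=1, q=0, r=1, s=1, t=0, u=1:
g1 = NOT t = NOT 0 = 1
g2 = NOT g1 = NOT 1 = 0
g3 = g1 NAND g2 = 1 NAND 0 = 1
g4 = g3 NOR r = 1 NOR 1 = 0
g5 = g4 AND q = 0 AND 0 = 0
g6 = NOT g5 = NOT 0 = 1
g7 = g1 AND g6 = 1 AND 1 = 1
g8 = NOT g7 = NOT 1 = 0
g9 = g8 XOR s = 0 XOR 1 = 1
g10 = p NAND g9 = 1 NAND 1 = 0
g11 = u NOR g10 = 1 NOR 0 = 0
So g10 = 0 and g11 = 0.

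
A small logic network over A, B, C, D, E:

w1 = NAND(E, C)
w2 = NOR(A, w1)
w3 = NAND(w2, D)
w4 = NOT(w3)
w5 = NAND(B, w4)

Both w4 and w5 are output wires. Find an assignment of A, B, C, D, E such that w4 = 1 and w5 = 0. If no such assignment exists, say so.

A=0, B=1, C=1, D=1, E=1

Check with A=0, B=1, C=1, D=1, E=1:
w1 = NAND(E, C) = NAND(1, 1) = 0
w2 = NOR(A, w1) = NOR(0, 0) = 1
w3 = NAND(w2, D) = NAND(1, 1) = 0
w4 = NOT(w3) = NOT 0 = 1
w5 = NAND(B, w4) = NAND(1, 1) = 0
So w4 = 1 and w5 = 0.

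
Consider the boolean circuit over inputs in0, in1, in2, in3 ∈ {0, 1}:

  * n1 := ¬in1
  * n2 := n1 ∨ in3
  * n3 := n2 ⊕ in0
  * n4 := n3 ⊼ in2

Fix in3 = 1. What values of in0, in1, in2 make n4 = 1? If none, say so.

n4 = n3 ⊼ in2 must be 1, so at least one of n3, in2 is 0.
Check with in3 = 1 and in0=0, in1=0, in2=0:
n1 = ¬in1 = ¬0 = 1
n2 = n1 ∨ in3 = 1 ∨ 1 = 1
n3 = n2 ⊕ in0 = 1 ⊕ 0 = 1
n4 = n3 ⊼ in2 = 1 ⊼ 0 = 1
So n4 = 1.

in0=0, in1=0, in2=0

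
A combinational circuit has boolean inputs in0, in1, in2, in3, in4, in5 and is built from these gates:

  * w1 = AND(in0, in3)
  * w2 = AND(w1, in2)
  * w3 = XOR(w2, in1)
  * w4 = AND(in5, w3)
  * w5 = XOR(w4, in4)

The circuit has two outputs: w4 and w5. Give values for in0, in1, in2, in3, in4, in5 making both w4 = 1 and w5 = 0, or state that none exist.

Check with in0=1, in1=0, in2=1, in3=1, in4=1, in5=1:
w1 = AND(in0, in3) = AND(1, 1) = 1
w2 = AND(w1, in2) = AND(1, 1) = 1
w3 = XOR(w2, in1) = XOR(1, 0) = 1
w4 = AND(in5, w3) = AND(1, 1) = 1
w5 = XOR(w4, in4) = XOR(1, 1) = 0
So w4 = 1 and w5 = 0.

in0=1, in1=0, in2=1, in3=1, in4=1, in5=1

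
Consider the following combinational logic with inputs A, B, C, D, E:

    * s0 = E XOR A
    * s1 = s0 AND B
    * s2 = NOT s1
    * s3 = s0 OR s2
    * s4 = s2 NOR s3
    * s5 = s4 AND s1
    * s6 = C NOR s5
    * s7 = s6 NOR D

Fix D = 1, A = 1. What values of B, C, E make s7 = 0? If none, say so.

B=0, C=1, E=1

s7 = s6 NOR D must be 0, so at least one of s6, D is 1.
Check with D = 1, A = 1 and B=0, C=1, E=1:
s0 = E XOR A = 1 XOR 1 = 0
s1 = s0 AND B = 0 AND 0 = 0
s2 = NOT s1 = NOT 0 = 1
s3 = s0 OR s2 = 0 OR 1 = 1
s4 = s2 NOR s3 = 1 NOR 1 = 0
s5 = s4 AND s1 = 0 AND 0 = 0
s6 = C NOR s5 = 1 NOR 0 = 0
s7 = s6 NOR D = 0 NOR 1 = 0
So s7 = 0.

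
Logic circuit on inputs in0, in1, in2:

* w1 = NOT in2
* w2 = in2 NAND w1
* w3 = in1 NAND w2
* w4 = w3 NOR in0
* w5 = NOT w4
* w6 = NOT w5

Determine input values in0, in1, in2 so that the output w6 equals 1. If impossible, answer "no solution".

w6 = NOT w5 must be 1, so w5 = 0.
w5 = NOT w4 must be 0, so w4 = 1.
Check with in0=0, in1=1, in2=0:
w1 = NOT in2 = NOT 0 = 1
w2 = in2 NAND w1 = 0 NAND 1 = 1
w3 = in1 NAND w2 = 1 NAND 1 = 0
w4 = w3 NOR in0 = 0 NOR 0 = 1
w5 = NOT w4 = NOT 1 = 0
w6 = NOT w5 = NOT 0 = 1
So w6 = 1 as required.

in0=0, in1=1, in2=0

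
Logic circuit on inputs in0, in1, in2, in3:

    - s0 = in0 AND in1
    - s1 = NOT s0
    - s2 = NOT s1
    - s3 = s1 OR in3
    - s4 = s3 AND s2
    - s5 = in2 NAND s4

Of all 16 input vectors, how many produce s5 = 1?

s5 = in2 NAND s4 must be 1, so at least one of in2, s4 is 0.
Enumerating the 16 input combinations, 15 give s5 = 1 and 1 give s5 = 0.

15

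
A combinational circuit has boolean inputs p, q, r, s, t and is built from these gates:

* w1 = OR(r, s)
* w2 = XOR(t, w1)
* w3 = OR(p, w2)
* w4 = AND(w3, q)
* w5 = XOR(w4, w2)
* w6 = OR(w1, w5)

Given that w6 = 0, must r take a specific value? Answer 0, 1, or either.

0

w6 = OR(w1, w5) must be 0, so both w1 = 0 and w5 = 0.
w1 = OR(r, s) must be 0, so both r = 0 and s = 0.
w5 = XOR(w4, w2) must be 0, so w4 and w2 are equal.
Every assignment with w6 = 0 has r = 0; there are 5 such assignment(s).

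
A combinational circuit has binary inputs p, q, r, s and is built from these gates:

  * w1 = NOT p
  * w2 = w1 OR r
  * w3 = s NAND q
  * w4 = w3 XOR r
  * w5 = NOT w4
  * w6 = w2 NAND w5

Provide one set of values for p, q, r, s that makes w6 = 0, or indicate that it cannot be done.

p=1, q=1, r=1, s=0

w6 = w2 NAND w5 must be 0, so both w2 = 1 and w5 = 1.
Check with p=1, q=1, r=1, s=0:
w1 = NOT p = NOT 1 = 0
w2 = w1 OR r = 0 OR 1 = 1
w3 = s NAND q = 0 NAND 1 = 1
w4 = w3 XOR r = 1 XOR 1 = 0
w5 = NOT w4 = NOT 0 = 1
w6 = w2 NAND w5 = 1 NAND 1 = 0
So w6 = 0 as required.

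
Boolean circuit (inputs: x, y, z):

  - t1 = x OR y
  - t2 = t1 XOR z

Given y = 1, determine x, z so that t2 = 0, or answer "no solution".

x=1, z=1

t2 = t1 XOR z must be 0, so t1 and z are equal.
Check with y = 1 and x=1, z=1:
t1 = x OR y = 1 OR 1 = 1
t2 = t1 XOR z = 1 XOR 1 = 0
So t2 = 0.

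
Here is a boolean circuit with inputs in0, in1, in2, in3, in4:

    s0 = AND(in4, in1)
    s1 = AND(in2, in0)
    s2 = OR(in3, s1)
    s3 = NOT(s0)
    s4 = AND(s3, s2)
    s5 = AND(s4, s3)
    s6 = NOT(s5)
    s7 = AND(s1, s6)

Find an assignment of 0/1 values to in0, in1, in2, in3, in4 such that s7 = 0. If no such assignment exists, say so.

Check with in0=1, in1=0, in2=0, in3=1, in4=1:
s0 = AND(in4, in1) = AND(1, 0) = 0
s1 = AND(in2, in0) = AND(0, 1) = 0
s2 = OR(in3, s1) = OR(1, 0) = 1
s3 = NOT(s0) = NOT 0 = 1
s4 = AND(s3, s2) = AND(1, 1) = 1
s5 = AND(s4, s3) = AND(1, 1) = 1
s6 = NOT(s5) = NOT 1 = 0
s7 = AND(s1, s6) = AND(0, 0) = 0
So s7 = 0 as required.

in0=1, in1=0, in2=0, in3=1, in4=1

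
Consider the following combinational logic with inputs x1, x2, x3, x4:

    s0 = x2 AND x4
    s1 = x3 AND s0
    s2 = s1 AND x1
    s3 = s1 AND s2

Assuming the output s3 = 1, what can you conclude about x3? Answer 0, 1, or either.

1

s3 = s1 AND s2 must be 1, so both s1 = 1 and s2 = 1.
s1 = x3 AND s0 must be 1, so both x3 = 1 and s0 = 1.
Every assignment with s3 = 1 has x3 = 1; there are 1 such assignment(s).
  x1=1, x2=1, x3=1, x4=1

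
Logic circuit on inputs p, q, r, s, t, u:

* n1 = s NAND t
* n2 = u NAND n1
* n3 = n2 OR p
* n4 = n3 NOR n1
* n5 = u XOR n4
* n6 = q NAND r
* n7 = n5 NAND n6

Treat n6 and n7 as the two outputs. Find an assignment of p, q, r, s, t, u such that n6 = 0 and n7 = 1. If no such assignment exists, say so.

p=0, q=1, r=1, s=0, t=1, u=1

Check with p=0, q=1, r=1, s=0, t=1, u=1:
n1 = s NAND t = 0 NAND 1 = 1
n2 = u NAND n1 = 1 NAND 1 = 0
n3 = n2 OR p = 0 OR 0 = 0
n4 = n3 NOR n1 = 0 NOR 1 = 0
n5 = u XOR n4 = 1 XOR 0 = 1
n6 = q NAND r = 1 NAND 1 = 0
n7 = n5 NAND n6 = 1 NAND 0 = 1
So n6 = 0 and n7 = 1.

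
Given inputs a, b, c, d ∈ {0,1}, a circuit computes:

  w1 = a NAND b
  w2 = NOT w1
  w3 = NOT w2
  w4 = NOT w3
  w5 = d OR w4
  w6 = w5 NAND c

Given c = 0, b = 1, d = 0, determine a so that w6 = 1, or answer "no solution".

w6 = w5 NAND c must be 1, so at least one of w5, c is 0.
Check with c = 0, b = 1, d = 0 and a=1:
w1 = a NAND b = 1 NAND 1 = 0
w2 = NOT w1 = NOT 0 = 1
w3 = NOT w2 = NOT 1 = 0
w4 = NOT w3 = NOT 0 = 1
w5 = d OR w4 = 0 OR 1 = 1
w6 = w5 NAND c = 1 NAND 0 = 1
So w6 = 1.

a=1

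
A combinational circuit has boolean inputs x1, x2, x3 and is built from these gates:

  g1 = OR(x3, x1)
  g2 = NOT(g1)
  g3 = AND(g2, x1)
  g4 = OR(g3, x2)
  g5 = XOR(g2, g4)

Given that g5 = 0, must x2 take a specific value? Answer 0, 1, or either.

Both values of x2 occur among assignments with g5 = 0:
  x2=0: x1=0, x2=0, x3=1
  x2=1: x1=0, x2=1, x3=0

either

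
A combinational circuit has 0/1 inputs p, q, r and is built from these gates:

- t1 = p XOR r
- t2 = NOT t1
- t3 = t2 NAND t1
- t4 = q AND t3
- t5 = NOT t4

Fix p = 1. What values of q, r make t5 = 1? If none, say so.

q=0, r=0

t5 = NOT t4 must be 1, so t4 = 0.
Check with p = 1 and q=0, r=0:
t1 = p XOR r = 1 XOR 0 = 1
t2 = NOT t1 = NOT 1 = 0
t3 = t2 NAND t1 = 0 NAND 1 = 1
t4 = q AND t3 = 0 AND 1 = 0
t5 = NOT t4 = NOT 0 = 1
So t5 = 1.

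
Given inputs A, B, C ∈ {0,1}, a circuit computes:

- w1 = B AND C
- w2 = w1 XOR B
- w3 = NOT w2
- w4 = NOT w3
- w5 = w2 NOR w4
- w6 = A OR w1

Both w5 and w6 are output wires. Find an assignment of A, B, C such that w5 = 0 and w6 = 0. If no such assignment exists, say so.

Check with A=0 B=1 C=0:
w1 = B AND C = 1 AND 0 = 0
w2 = w1 XOR B = 0 XOR 1 = 1
w3 = NOT w2 = NOT 1 = 0
w4 = NOT w3 = NOT 0 = 1
w5 = w2 NOR w4 = 1 NOR 1 = 0
w6 = A OR w1 = 0 OR 0 = 0
So w5 = 0 and w6 = 0.

A=0 B=1 C=0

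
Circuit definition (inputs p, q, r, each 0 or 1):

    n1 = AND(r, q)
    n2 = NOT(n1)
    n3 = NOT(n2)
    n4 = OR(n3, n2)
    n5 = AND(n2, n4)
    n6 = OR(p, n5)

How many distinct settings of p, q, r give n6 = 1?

7

n6 = OR(p, n5) must be 1, so at least one of p, n5 is 1.
Enumerating the 8 input combinations, 7 give n6 = 1 and 1 give n6 = 0.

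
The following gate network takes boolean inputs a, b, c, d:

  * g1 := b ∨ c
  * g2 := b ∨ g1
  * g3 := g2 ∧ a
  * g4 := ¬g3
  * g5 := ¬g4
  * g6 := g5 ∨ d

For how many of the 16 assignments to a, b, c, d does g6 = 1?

g6 = g5 ∨ d must be 1, so at least one of g5, d is 1.
Enumerating the 16 input combinations, 11 give g6 = 1 and 5 give g6 = 0.

11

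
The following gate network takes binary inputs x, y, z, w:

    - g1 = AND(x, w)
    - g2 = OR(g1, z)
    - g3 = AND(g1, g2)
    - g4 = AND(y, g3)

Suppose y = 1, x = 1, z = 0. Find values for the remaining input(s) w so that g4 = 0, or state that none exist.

g4 = AND(y, g3) must be 0, so at least one of y, g3 is 0.
Check with y = 1, x = 1, z = 0 and w=0:
g1 = AND(x, w) = AND(1, 0) = 0
g2 = OR(g1, z) = OR(0, 0) = 0
g3 = AND(g1, g2) = AND(0, 0) = 0
g4 = AND(y, g3) = AND(1, 0) = 0
So g4 = 0.

w=0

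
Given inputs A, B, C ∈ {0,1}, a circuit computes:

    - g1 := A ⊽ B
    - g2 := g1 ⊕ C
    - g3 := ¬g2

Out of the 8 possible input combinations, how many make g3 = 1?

g3 = ¬g2 must be 1, so g2 = 0.
g2 = g1 ⊕ C must be 0, so g1 and C are equal.
Enumerating the 8 input combinations, 4 give g3 = 1 and 4 give g3 = 0.

4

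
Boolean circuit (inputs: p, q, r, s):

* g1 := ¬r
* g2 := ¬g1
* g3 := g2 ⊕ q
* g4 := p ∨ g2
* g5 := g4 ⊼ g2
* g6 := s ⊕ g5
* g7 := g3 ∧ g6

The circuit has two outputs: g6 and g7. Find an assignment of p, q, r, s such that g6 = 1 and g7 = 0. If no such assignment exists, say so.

p=1, q=1, r=1, s=1

Check with p=1, q=1, r=1, s=1:
g1 = ¬r = ¬1 = 0
g2 = ¬g1 = ¬0 = 1
g3 = g2 ⊕ q = 1 ⊕ 1 = 0
g4 = p ∨ g2 = 1 ∨ 1 = 1
g5 = g4 ⊼ g2 = 1 ⊼ 1 = 0
g6 = s ⊕ g5 = 1 ⊕ 0 = 1
g7 = g3 ∧ g6 = 0 ∧ 1 = 0
So g6 = 1 and g7 = 0.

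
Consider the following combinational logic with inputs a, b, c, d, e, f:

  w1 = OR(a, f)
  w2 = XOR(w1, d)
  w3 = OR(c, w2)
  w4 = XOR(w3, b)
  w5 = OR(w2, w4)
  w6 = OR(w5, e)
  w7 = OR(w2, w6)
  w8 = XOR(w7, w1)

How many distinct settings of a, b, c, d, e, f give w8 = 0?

w8 = XOR(w7, w1) must be 0, so w7 and w1 are equal.
Enumerating the 64 input combinations, 44 give w8 = 0 and 20 give w8 = 1.

44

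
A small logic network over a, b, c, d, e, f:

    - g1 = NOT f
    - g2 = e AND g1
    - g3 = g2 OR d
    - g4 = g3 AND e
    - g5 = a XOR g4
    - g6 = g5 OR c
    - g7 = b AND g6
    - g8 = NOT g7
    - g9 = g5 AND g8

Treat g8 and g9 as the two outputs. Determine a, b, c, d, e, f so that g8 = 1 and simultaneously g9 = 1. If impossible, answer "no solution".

a=0 b=0 c=1 d=1 e=1 f=0

Check with a=0 b=0 c=1 d=1 e=1 f=0:
g1 = NOT f = NOT 0 = 1
g2 = e AND g1 = 1 AND 1 = 1
g3 = g2 OR d = 1 OR 1 = 1
g4 = g3 AND e = 1 AND 1 = 1
g5 = a XOR g4 = 0 XOR 1 = 1
g6 = g5 OR c = 1 OR 1 = 1
g7 = b AND g6 = 0 AND 1 = 0
g8 = NOT g7 = NOT 0 = 1
g9 = g5 AND g8 = 1 AND 1 = 1
So g8 = 1 and g9 = 1.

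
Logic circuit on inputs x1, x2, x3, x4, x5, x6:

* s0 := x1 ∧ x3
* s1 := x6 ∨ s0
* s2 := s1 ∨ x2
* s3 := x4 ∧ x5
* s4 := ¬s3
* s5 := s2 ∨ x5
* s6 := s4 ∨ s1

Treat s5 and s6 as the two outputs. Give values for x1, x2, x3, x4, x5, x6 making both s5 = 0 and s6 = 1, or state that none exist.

Check with x1=0, x2=0, x3=0, x4=0, x5=0, x6=0:
s0 = x1 ∧ x3 = 0 ∧ 0 = 0
s1 = x6 ∨ s0 = 0 ∨ 0 = 0
s2 = s1 ∨ x2 = 0 ∨ 0 = 0
s3 = x4 ∧ x5 = 0 ∧ 0 = 0
s4 = ¬s3 = ¬0 = 1
s5 = s2 ∨ x5 = 0 ∨ 0 = 0
s6 = s4 ∨ s1 = 1 ∨ 0 = 1
So s5 = 0 and s6 = 1.

x1=0, x2=0, x3=0, x4=0, x5=0, x6=0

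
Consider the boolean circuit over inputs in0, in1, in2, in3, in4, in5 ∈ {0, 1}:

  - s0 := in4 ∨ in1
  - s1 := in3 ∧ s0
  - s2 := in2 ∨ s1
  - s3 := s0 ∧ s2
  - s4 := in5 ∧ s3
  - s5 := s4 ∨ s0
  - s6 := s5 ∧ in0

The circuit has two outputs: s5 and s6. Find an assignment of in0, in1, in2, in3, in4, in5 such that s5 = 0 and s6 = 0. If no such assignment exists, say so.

in0=1 in1=0 in2=0 in3=0 in4=0 in5=1

Check with in0=1 in1=0 in2=0 in3=0 in4=0 in5=1:
s0 = in4 ∨ in1 = 0 ∨ 0 = 0
s1 = in3 ∧ s0 = 0 ∧ 0 = 0
s2 = in2 ∨ s1 = 0 ∨ 0 = 0
s3 = s0 ∧ s2 = 0 ∧ 0 = 0
s4 = in5 ∧ s3 = 1 ∧ 0 = 0
s5 = s4 ∨ s0 = 0 ∨ 0 = 0
s6 = s5 ∧ in0 = 0 ∧ 1 = 0
So s5 = 0 and s6 = 0.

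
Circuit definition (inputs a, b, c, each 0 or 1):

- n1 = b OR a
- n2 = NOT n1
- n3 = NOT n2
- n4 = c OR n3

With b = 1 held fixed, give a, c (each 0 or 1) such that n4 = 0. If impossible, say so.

no solution exists

With b = 1 fixed, none of the 4 settings of a, c give n4 = 0.
For example, with a=0, c=1:
n1 = b OR a = 1 OR 0 = 1
n2 = NOT n1 = NOT 1 = 0
n3 = NOT n2 = NOT 0 = 1
n4 = c OR n3 = 1 OR 1 = 1
giving n4 = 1 ≠ 0.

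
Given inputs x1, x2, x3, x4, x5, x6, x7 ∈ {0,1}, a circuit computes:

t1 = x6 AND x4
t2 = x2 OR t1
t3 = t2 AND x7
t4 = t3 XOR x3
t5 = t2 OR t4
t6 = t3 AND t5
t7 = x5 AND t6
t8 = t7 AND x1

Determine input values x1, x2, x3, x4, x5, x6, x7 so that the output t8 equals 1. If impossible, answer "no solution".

Check with x1=1 x2=1 x3=0 x4=0 x5=1 x6=0 x7=1:
t1 = x6 AND x4 = 0 AND 0 = 0
t2 = x2 OR t1 = 1 OR 0 = 1
t3 = t2 AND x7 = 1 AND 1 = 1
t4 = t3 XOR x3 = 1 XOR 0 = 1
t5 = t2 OR t4 = 1 OR 1 = 1
t6 = t3 AND t5 = 1 AND 1 = 1
t7 = x5 AND t6 = 1 AND 1 = 1
t8 = t7 AND x1 = 1 AND 1 = 1
So t8 = 1 as required.

x1=1 x2=1 x3=0 x4=0 x5=1 x6=0 x7=1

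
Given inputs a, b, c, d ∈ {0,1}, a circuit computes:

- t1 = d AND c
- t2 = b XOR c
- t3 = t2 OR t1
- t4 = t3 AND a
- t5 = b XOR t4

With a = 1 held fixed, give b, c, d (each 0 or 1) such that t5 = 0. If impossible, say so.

b=1, c=0, d=0

t5 = b XOR t4 must be 0, so b and t4 are equal.
Check with a = 1 and b=1, c=0, d=0:
t1 = d AND c = 0 AND 0 = 0
t2 = b XOR c = 1 XOR 0 = 1
t3 = t2 OR t1 = 1 OR 0 = 1
t4 = t3 AND a = 1 AND 1 = 1
t5 = b XOR t4 = 1 XOR 1 = 0
So t5 = 0.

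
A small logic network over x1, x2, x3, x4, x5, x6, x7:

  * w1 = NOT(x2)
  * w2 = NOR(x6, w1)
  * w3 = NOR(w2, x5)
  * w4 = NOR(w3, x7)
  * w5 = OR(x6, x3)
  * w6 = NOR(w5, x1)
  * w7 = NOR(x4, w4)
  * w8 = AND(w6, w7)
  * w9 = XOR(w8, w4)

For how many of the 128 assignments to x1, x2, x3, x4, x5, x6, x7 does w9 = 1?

w9 = XOR(w8, w4) must be 1, so w8 and w4 differ.
Enumerating the 128 input combinations, 45 give w9 = 1 and 83 give w9 = 0.

45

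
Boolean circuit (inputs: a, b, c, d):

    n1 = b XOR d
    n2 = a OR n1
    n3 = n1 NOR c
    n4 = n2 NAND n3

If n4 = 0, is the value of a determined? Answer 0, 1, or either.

n4 = n2 NAND n3 must be 0, so both n2 = 1 and n3 = 1.
Every assignment with n4 = 0 has a = 1; there are 2 such assignment(s).
  a=1, b=0, c=0, d=0
  a=1, b=1, c=0, d=1

1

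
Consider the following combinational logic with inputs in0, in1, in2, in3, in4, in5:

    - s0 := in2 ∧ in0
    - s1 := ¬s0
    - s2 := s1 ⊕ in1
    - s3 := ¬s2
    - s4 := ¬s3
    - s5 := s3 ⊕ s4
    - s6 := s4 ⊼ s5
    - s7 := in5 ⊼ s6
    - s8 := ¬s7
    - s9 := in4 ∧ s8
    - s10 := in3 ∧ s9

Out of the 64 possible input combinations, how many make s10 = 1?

4

s10 = in3 ∧ s9 must be 1, so both in3 = 1 and s9 = 1.
s9 = in4 ∧ s8 must be 1, so both in4 = 1 and s8 = 1.
Enumerating the 64 input combinations, 4 give s10 = 1 and 60 give s10 = 0.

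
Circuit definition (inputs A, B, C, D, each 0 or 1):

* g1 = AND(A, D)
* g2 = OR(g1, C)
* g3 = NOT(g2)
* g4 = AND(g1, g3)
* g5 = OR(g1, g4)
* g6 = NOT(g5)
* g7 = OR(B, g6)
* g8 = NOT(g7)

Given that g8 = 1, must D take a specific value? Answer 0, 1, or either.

g8 = NOT(g7) must be 1, so g7 = 0.
Every assignment with g8 = 1 has D = 1; there are 2 such assignment(s).
  A=1, B=0, C=0, D=1
  A=1, B=0, C=1, D=1

1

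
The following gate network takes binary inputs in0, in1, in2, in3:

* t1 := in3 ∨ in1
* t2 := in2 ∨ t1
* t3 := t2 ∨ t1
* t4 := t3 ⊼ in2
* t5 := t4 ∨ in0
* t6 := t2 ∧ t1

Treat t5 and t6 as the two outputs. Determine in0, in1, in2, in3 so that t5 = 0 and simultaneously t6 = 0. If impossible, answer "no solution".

Check with in0=0, in1=0, in2=1, in3=0:
t1 = in3 ∨ in1 = 0 ∨ 0 = 0
t2 = in2 ∨ t1 = 1 ∨ 0 = 1
t3 = t2 ∨ t1 = 1 ∨ 0 = 1
t4 = t3 ⊼ in2 = 1 ⊼ 1 = 0
t5 = t4 ∨ in0 = 0 ∨ 0 = 0
t6 = t2 ∧ t1 = 1 ∧ 0 = 0
So t5 = 0 and t6 = 0.

in0=0, in1=0, in2=1, in3=0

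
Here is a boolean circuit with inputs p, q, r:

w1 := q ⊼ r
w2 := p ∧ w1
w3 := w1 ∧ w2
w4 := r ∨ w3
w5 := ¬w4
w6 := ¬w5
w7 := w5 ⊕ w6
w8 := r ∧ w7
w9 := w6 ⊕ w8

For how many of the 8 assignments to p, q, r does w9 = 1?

2

w9 = w6 ⊕ w8 must be 1, so w6 and w8 differ.
Enumerating the 8 input combinations, 2 give w9 = 1 and 6 give w9 = 0.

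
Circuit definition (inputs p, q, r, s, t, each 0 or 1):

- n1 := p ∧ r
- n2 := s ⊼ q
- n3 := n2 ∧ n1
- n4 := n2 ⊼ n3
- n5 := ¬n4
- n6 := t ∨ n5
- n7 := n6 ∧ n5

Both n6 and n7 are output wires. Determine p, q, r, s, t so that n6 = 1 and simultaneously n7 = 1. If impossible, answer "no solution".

p=1, q=0, r=1, s=0, t=1

Check with p=1, q=0, r=1, s=0, t=1:
n1 = p ∧ r = 1 ∧ 1 = 1
n2 = s ⊼ q = 0 ⊼ 0 = 1
n3 = n2 ∧ n1 = 1 ∧ 1 = 1
n4 = n2 ⊼ n3 = 1 ⊼ 1 = 0
n5 = ¬n4 = ¬0 = 1
n6 = t ∨ n5 = 1 ∨ 1 = 1
n7 = n6 ∧ n5 = 1 ∧ 1 = 1
So n6 = 1 and n7 = 1.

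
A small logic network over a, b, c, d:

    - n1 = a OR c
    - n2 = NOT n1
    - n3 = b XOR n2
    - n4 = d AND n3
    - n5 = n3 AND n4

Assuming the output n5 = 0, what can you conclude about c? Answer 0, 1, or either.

either

Both values of c occur among assignments with n5 = 0:
  c=0: a=0, b=0, c=0, d=0
  c=1: a=0, b=0, c=1, d=0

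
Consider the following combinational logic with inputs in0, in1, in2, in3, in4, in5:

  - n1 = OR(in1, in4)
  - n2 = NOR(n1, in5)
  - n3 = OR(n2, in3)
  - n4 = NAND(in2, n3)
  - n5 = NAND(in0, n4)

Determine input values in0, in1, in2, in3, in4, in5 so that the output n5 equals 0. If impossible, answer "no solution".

in0=1, in1=1, in2=1, in3=0, in4=0, in5=0

n5 = NAND(in0, n4) must be 0, so both in0 = 1 and n4 = 1.
Check with in0=1, in1=1, in2=1, in3=0, in4=0, in5=0:
n1 = OR(in1, in4) = OR(1, 0) = 1
n2 = NOR(n1, in5) = NOR(1, 0) = 0
n3 = OR(n2, in3) = OR(0, 0) = 0
n4 = NAND(in2, n3) = NAND(1, 0) = 1
n5 = NAND(in0, n4) = NAND(1, 1) = 0
So n5 = 0 as required.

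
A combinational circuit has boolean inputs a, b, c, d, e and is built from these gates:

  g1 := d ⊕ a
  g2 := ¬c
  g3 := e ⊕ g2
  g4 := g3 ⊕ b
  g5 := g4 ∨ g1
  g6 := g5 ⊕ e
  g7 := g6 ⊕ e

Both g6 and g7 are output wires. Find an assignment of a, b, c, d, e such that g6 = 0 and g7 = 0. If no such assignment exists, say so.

a=1 b=0 c=1 d=1 e=0

Check with a=1 b=0 c=1 d=1 e=0:
g1 = d ⊕ a = 1 ⊕ 1 = 0
g2 = ¬c = ¬1 = 0
g3 = e ⊕ g2 = 0 ⊕ 0 = 0
g4 = g3 ⊕ b = 0 ⊕ 0 = 0
g5 = g4 ∨ g1 = 0 ∨ 0 = 0
g6 = g5 ⊕ e = 0 ⊕ 0 = 0
g7 = g6 ⊕ e = 0 ⊕ 0 = 0
So g6 = 0 and g7 = 0.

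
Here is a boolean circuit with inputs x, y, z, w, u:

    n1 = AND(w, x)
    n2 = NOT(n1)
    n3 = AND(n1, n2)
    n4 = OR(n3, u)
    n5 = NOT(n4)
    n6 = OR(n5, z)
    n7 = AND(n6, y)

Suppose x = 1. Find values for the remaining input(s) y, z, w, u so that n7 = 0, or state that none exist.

n7 = AND(n6, y) must be 0, so at least one of n6, y is 0.
Check with x = 1 and y=0, z=0, w=1, u=1:
n1 = AND(w, x) = AND(1, 1) = 1
n2 = NOT(n1) = NOT 1 = 0
n3 = AND(n1, n2) = AND(1, 0) = 0
n4 = OR(n3, u) = OR(0, 1) = 1
n5 = NOT(n4) = NOT 1 = 0
n6 = OR(n5, z) = OR(0, 0) = 0
n7 = AND(n6, y) = AND(0, 0) = 0
So n7 = 0.

y=0, z=0, w=1, u=1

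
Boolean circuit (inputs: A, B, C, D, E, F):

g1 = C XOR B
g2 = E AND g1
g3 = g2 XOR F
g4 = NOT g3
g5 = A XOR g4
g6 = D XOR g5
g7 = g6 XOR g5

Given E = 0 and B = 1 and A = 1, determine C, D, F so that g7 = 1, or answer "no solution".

g7 = g6 XOR g5 must be 1, so g6 and g5 differ.
Check with E = 0 and B = 1 and A = 1 and C=1, D=1, F=1:
g1 = C XOR B = 1 XOR 1 = 0
g2 = E AND g1 = 0 AND 0 = 0
g3 = g2 XOR F = 0 XOR 1 = 1
g4 = NOT g3 = NOT 1 = 0
g5 = A XOR g4 = 1 XOR 0 = 1
g6 = D XOR g5 = 1 XOR 1 = 0
g7 = g6 XOR g5 = 0 XOR 1 = 1
So g7 = 1.

C=1, D=1, F=1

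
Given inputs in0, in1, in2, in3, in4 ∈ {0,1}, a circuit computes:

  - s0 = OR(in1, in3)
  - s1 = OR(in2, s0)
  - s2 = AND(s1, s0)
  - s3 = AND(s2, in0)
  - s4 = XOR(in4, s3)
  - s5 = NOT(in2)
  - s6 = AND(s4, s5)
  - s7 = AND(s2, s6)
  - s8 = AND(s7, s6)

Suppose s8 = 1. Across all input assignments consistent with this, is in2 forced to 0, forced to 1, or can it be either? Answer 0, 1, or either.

0

s8 = AND(s7, s6) must be 1, so both s7 = 1 and s6 = 1.
Every assignment with s8 = 1 has in2 = 0; there are 6 such assignment(s).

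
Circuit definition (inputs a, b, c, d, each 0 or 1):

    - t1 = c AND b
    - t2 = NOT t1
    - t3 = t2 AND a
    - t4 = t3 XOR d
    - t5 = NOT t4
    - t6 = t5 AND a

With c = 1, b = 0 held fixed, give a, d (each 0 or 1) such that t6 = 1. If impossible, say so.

Check with c = 1, b = 0 and a=1, d=1:
t1 = c AND b = 1 AND 0 = 0
t2 = NOT t1 = NOT 0 = 1
t3 = t2 AND a = 1 AND 1 = 1
t4 = t3 XOR d = 1 XOR 1 = 0
t5 = NOT t4 = NOT 0 = 1
t6 = t5 AND a = 1 AND 1 = 1
So t6 = 1.

a=1 d=1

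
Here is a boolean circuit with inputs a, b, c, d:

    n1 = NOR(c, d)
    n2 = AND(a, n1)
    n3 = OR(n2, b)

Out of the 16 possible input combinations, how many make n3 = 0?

7

n3 = OR(n2, b) must be 0, so both n2 = 0 and b = 0.
n2 = AND(a, n1) must be 0, so at least one of a, n1 is 0.
Enumerating the 16 input combinations, 7 give n3 = 0 and 9 give n3 = 1.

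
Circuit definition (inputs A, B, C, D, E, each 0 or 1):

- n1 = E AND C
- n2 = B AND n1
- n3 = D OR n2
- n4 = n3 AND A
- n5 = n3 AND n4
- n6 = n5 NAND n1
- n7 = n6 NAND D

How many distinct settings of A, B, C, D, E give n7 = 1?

n7 = n6 NAND D must be 1, so at least one of n6, D is 0.
Enumerating the 32 input combinations, 18 give n7 = 1 and 14 give n7 = 0.

18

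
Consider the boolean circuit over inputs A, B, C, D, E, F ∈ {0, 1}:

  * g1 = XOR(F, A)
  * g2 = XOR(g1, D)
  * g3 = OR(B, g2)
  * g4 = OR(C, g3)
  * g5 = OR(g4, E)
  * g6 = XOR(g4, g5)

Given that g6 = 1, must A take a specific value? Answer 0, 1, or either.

Both values of A occur among assignments with g6 = 1:
  A=0: A=0, B=0, C=0, D=0, E=1, F=0
  A=1: A=1, B=0, C=0, D=0, E=1, F=1

either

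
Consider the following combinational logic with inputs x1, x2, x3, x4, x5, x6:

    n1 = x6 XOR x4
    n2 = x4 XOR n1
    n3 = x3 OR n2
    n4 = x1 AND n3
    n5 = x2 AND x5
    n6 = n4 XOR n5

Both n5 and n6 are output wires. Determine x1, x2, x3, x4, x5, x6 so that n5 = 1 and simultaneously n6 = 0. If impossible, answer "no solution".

Check with x1=1, x2=1, x3=0, x4=1, x5=1, x6=1:
n1 = x6 XOR x4 = 1 XOR 1 = 0
n2 = x4 XOR n1 = 1 XOR 0 = 1
n3 = x3 OR n2 = 0 OR 1 = 1
n4 = x1 AND n3 = 1 AND 1 = 1
n5 = x2 AND x5 = 1 AND 1 = 1
n6 = n4 XOR n5 = 1 XOR 1 = 0
So n5 = 1 and n6 = 0.

x1=1, x2=1, x3=0, x4=1, x5=1, x6=1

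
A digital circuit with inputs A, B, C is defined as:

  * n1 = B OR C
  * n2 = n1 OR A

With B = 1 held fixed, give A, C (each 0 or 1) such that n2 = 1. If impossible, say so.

n2 = n1 OR A must be 1, so at least one of n1, A is 1.
Check with B = 1 and A=1, C=1:
n1 = B OR C = 1 OR 1 = 1
n2 = n1 OR A = 1 OR 1 = 1
So n2 = 1.

A=1 C=1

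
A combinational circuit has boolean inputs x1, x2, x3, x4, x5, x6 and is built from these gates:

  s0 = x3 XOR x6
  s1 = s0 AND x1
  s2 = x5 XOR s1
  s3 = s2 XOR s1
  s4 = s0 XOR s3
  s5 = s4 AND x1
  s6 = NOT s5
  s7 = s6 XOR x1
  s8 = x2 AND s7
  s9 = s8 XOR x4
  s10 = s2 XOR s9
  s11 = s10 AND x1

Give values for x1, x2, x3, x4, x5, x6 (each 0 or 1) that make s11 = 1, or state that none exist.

s11 = s10 AND x1 must be 1, so both s10 = 1 and x1 = 1.
s10 = s2 XOR s9 must be 1, so s2 and s9 differ.
Check with x1=1, x2=0, x3=0, x4=0, x5=1, x6=0:
s0 = x3 XOR x6 = 0 XOR 0 = 0
s1 = s0 AND x1 = 0 AND 1 = 0
s2 = x5 XOR s1 = 1 XOR 0 = 1
s3 = s2 XOR s1 = 1 XOR 0 = 1
s4 = s0 XOR s3 = 0 XOR 1 = 1
s5 = s4 AND x1 = 1 AND 1 = 1
s6 = NOT s5 = NOT 1 = 0
s7 = s6 XOR x1 = 0 XOR 1 = 1
s8 = x2 AND s7 = 0 AND 1 = 0
s9 = s8 XOR x4 = 0 XOR 0 = 0
s10 = s2 XOR s9 = 1 XOR 0 = 1
s11 = s10 AND x1 = 1 AND 1 = 1
So s11 = 1 as required.

x1=1, x2=0, x3=0, x4=0, x5=1, x6=0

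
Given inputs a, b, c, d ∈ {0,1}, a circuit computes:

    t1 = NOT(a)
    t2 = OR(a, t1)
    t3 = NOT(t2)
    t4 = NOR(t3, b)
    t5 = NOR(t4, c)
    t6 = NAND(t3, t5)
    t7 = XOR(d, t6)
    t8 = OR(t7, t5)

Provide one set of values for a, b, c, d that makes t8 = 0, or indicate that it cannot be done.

Check with a=0, b=0, c=0, d=1:
t1 = NOT(a) = NOT 0 = 1
t2 = OR(a, t1) = OR(0, 1) = 1
t3 = NOT(t2) = NOT 1 = 0
t4 = NOR(t3, b) = NOR(0, 0) = 1
t5 = NOR(t4, c) = NOR(1, 0) = 0
t6 = NAND(t3, t5) = NAND(0, 0) = 1
t7 = XOR(d, t6) = XOR(1, 1) = 0
t8 = OR(t7, t5) = OR(0, 0) = 0
So t8 = 0 as required.

a=0, b=0, c=0, d=1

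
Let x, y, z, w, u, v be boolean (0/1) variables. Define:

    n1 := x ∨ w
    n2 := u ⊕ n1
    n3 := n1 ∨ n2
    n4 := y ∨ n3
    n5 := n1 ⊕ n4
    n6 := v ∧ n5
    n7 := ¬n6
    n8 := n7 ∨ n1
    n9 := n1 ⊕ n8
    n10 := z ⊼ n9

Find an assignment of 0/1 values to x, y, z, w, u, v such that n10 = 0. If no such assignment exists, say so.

n10 = z ⊼ n9 must be 0, so both z = 1 and n9 = 1.
n9 = n1 ⊕ n8 must be 1, so n1 and n8 differ.
Check with x=0, y=1, z=1, w=0, u=0, v=0:
n1 = x ∨ w = 0 ∨ 0 = 0
n2 = u ⊕ n1 = 0 ⊕ 0 = 0
n3 = n1 ∨ n2 = 0 ∨ 0 = 0
n4 = y ∨ n3 = 1 ∨ 0 = 1
n5 = n1 ⊕ n4 = 0 ⊕ 1 = 1
n6 = v ∧ n5 = 0 ∧ 1 = 0
n7 = ¬n6 = ¬0 = 1
n8 = n7 ∨ n1 = 1 ∨ 0 = 1
n9 = n1 ⊕ n8 = 0 ⊕ 1 = 1
n10 = z ⊼ n9 = 1 ⊼ 1 = 0
So n10 = 0 as required.

x=0, y=1, z=1, w=0, u=0, v=0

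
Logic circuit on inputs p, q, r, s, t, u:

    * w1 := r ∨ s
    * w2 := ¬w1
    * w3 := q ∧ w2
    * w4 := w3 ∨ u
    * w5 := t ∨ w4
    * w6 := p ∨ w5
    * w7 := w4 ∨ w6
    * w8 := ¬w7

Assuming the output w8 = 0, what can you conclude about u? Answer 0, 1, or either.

either

Both values of u occur among assignments with w8 = 0:
  u=0: p=0, q=0, r=0, s=0, t=1, u=0
  u=1: p=0, q=0, r=0, s=0, t=0, u=1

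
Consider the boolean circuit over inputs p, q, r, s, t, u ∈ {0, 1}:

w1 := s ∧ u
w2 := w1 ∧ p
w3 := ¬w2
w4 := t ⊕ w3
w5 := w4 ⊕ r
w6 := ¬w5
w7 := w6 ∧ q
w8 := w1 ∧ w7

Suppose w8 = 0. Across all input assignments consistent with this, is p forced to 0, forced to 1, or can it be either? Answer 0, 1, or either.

Both values of p occur among assignments with w8 = 0:
  p=0: p=0, q=0, r=0, s=0, t=0, u=0
  p=1: p=1, q=0, r=0, s=0, t=0, u=0

either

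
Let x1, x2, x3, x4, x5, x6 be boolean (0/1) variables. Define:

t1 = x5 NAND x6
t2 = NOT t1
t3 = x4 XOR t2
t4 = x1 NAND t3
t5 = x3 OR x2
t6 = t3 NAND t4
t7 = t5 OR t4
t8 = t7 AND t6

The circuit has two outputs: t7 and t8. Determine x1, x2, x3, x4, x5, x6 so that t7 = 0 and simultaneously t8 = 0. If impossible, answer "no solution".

x1=1, x2=0, x3=0, x4=1, x5=0, x6=1

Check with x1=1, x2=0, x3=0, x4=1, x5=0, x6=1:
t1 = x5 NAND x6 = 0 NAND 1 = 1
t2 = NOT t1 = NOT 1 = 0
t3 = x4 XOR t2 = 1 XOR 0 = 1
t4 = x1 NAND t3 = 1 NAND 1 = 0
t5 = x3 OR x2 = 0 OR 0 = 0
t6 = t3 NAND t4 = 1 NAND 0 = 1
t7 = t5 OR t4 = 0 OR 0 = 0
t8 = t7 AND t6 = 0 AND 1 = 0
So t7 = 0 and t8 = 0.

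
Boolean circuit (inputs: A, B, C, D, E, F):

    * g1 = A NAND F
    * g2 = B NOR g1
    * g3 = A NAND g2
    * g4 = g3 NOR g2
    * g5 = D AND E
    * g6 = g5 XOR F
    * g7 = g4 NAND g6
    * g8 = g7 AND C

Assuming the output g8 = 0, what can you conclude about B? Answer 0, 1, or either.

either

Both values of B occur among assignments with g8 = 0:
  B=0: A=0, B=0, C=0, D=0, E=0, F=0
  B=1: A=0, B=1, C=0, D=0, E=0, F=0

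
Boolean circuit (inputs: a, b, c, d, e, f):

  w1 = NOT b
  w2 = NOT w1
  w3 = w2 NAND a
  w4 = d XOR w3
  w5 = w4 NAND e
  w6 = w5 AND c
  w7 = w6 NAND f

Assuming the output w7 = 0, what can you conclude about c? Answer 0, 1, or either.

w7 = w6 NAND f must be 0, so both w6 = 1 and f = 1.
w6 = w5 AND c must be 1, so both w5 = 1 and c = 1.
Every assignment with w7 = 0 has c = 1; there are 12 such assignment(s).

1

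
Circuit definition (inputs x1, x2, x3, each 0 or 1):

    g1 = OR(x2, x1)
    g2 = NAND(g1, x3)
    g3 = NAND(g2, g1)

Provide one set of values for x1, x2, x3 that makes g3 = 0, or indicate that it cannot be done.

Check with x1=1 x2=1 x3=0:
g1 = OR(x2, x1) = OR(1, 1) = 1
g2 = NAND(g1, x3) = NAND(1, 0) = 1
g3 = NAND(g2, g1) = NAND(1, 1) = 0
So g3 = 0 as required.

x1=1 x2=1 x3=0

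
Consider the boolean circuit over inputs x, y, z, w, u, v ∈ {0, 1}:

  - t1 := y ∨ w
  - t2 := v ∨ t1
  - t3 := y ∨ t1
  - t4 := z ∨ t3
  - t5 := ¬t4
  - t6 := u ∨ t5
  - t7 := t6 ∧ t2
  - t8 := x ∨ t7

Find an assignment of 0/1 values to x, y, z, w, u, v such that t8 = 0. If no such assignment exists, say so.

t8 = x ∨ t7 must be 0, so both x = 0 and t7 = 0.
t7 = t6 ∧ t2 must be 0, so at least one of t6, t2 is 0.
Check with x=0, y=0, z=1, w=0, u=0, v=1:
t1 = y ∨ w = 0 ∨ 0 = 0
t2 = v ∨ t1 = 1 ∨ 0 = 1
t3 = y ∨ t1 = 0 ∨ 0 = 0
t4 = z ∨ t3 = 1 ∨ 0 = 1
t5 = ¬t4 = ¬1 = 0
t6 = u ∨ t5 = 0 ∨ 0 = 0
t7 = t6 ∧ t2 = 0 ∧ 1 = 0
t8 = x ∨ t7 = 0 ∨ 0 = 0
So t8 = 0 as required.

x=0, y=0, z=1, w=0, u=0, v=1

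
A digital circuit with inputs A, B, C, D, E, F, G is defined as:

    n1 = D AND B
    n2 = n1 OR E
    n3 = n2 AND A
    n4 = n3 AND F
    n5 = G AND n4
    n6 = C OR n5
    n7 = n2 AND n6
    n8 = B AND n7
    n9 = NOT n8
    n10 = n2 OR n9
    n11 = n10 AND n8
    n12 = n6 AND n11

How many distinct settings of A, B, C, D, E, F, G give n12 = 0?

n12 = n6 AND n11 must be 0, so at least one of n6, n11 is 0.
Enumerating the 128 input combinations, 101 give n12 = 0 and 27 give n12 = 1.

101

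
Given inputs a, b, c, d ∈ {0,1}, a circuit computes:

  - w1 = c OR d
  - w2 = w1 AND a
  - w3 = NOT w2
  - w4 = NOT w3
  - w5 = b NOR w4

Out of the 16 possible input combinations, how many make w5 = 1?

w5 = b NOR w4 must be 1, so both b = 0 and w4 = 0.
Enumerating the 16 input combinations, 5 give w5 = 1 and 11 give w5 = 0.

5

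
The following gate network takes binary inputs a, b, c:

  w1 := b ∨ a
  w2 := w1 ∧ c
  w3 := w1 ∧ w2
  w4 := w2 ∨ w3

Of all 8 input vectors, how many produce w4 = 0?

w4 = w2 ∨ w3 must be 0, so both w2 = 0 and w3 = 0.
Satisfying assignments:
  a=0, b=0, c=0
  a=0, b=0, c=1
  a=0, b=1, c=0
  a=1, b=0, c=0
  a=1, b=1, c=0

5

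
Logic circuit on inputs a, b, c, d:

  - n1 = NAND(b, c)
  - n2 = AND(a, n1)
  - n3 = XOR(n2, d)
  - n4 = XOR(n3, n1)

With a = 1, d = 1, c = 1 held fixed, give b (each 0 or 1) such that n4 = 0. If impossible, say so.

With a = 1, d = 1, c = 1 fixed, none of the 2 settings of b give n4 = 0.
For example, with b=1:
n1 = NAND(b, c) = NAND(1, 1) = 0
n2 = AND(a, n1) = AND(1, 0) = 0
n3 = XOR(n2, d) = XOR(0, 1) = 1
n4 = XOR(n3, n1) = XOR(1, 0) = 1
giving n4 = 1 ≠ 0.

no solution exists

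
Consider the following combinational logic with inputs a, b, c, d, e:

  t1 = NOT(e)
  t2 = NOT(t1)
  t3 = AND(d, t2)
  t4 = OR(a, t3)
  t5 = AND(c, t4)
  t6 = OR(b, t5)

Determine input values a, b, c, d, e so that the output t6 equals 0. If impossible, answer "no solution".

a=1, b=0, c=0, d=1, e=1

Check with a=1, b=0, c=0, d=1, e=1:
t1 = NOT(e) = NOT 1 = 0
t2 = NOT(t1) = NOT 0 = 1
t3 = AND(d, t2) = AND(1, 1) = 1
t4 = OR(a, t3) = OR(1, 1) = 1
t5 = AND(c, t4) = AND(0, 1) = 0
t6 = OR(b, t5) = OR(0, 0) = 0
So t6 = 0 as required.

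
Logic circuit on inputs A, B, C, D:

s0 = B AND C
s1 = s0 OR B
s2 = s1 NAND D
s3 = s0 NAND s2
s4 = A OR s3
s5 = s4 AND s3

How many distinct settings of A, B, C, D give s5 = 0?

s5 = s4 AND s3 must be 0, so at least one of s4, s3 is 0.
Satisfying assignments:
  A=0, B=1, C=1, D=0
  A=1, B=1, C=1, D=0

2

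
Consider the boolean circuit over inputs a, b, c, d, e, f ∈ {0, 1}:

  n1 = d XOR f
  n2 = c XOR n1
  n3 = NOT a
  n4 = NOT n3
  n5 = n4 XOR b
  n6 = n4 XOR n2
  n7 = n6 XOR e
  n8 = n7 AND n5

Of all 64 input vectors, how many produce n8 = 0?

n8 = n7 AND n5 must be 0, so at least one of n7, n5 is 0.
Enumerating the 64 input combinations, 48 give n8 = 0 and 16 give n8 = 1.

48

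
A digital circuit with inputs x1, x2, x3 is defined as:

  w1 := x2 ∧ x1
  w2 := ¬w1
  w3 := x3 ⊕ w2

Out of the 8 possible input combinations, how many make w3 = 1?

w3 = x3 ⊕ w2 must be 1, so x3 and w2 differ.
Satisfying assignments:
  x1=0, x2=0, x3=0
  x1=0, x2=1, x3=0
  x1=1, x2=0, x3=0
  x1=1, x2=1, x3=1

4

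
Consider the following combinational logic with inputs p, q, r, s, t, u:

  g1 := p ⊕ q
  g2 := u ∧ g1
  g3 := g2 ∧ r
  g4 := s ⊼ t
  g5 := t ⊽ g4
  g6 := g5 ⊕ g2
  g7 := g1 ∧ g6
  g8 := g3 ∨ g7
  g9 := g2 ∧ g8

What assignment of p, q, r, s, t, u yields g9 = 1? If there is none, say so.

p=0 q=1 r=1 s=0 t=0 u=1

g9 = g2 ∧ g8 must be 1, so both g2 = 1 and g8 = 1.
g2 = u ∧ g1 must be 1, so both u = 1 and g1 = 1.
Check with p=0 q=1 r=1 s=0 t=0 u=1:
g1 = p ⊕ q = 0 ⊕ 1 = 1
g2 = u ∧ g1 = 1 ∧ 1 = 1
g3 = g2 ∧ r = 1 ∧ 1 = 1
g4 = s ⊼ t = 0 ⊼ 0 = 1
g5 = t ⊽ g4 = 0 ⊽ 1 = 0
g6 = g5 ⊕ g2 = 0 ⊕ 1 = 1
g7 = g1 ∧ g6 = 1 ∧ 1 = 1
g8 = g3 ∨ g7 = 1 ∨ 1 = 1
g9 = g2 ∧ g8 = 1 ∧ 1 = 1
So g9 = 1 as required.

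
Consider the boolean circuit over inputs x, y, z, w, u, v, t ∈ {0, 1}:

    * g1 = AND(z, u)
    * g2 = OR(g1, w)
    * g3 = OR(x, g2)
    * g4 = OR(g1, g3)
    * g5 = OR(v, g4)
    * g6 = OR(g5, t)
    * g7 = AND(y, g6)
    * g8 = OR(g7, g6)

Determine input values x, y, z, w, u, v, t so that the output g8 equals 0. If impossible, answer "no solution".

x=0, y=1, z=1, w=0, u=0, v=0, t=0

g8 = OR(g7, g6) must be 0, so both g7 = 0 and g6 = 0.
g7 = AND(y, g6) must be 0, so at least one of y, g6 is 0.
g6 = OR(g5, t) must be 0, so both g5 = 0 and t = 0.
Check with x=0, y=1, z=1, w=0, u=0, v=0, t=0:
g1 = AND(z, u) = AND(1, 0) = 0
g2 = OR(g1, w) = OR(0, 0) = 0
g3 = OR(x, g2) = OR(0, 0) = 0
g4 = OR(g1, g3) = OR(0, 0) = 0
g5 = OR(v, g4) = OR(0, 0) = 0
g6 = OR(g5, t) = OR(0, 0) = 0
g7 = AND(y, g6) = AND(1, 0) = 0
g8 = OR(g7, g6) = OR(0, 0) = 0
So g8 = 0 as required.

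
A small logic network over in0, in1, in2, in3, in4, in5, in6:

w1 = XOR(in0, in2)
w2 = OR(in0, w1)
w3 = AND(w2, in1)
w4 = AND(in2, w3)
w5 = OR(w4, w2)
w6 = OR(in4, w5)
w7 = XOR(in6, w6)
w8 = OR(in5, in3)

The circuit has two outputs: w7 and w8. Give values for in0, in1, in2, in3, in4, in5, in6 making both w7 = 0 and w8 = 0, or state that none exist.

Check with in0=1 in1=1 in2=0 in3=0 in4=0 in5=0 in6=1:
w1 = XOR(in0, in2) = XOR(1, 0) = 1
w2 = OR(in0, w1) = OR(1, 1) = 1
w3 = AND(w2, in1) = AND(1, 1) = 1
w4 = AND(in2, w3) = AND(0, 1) = 0
w5 = OR(w4, w2) = OR(0, 1) = 1
w6 = OR(in4, w5) = OR(0, 1) = 1
w7 = XOR(in6, w6) = XOR(1, 1) = 0
w8 = OR(in5, in3) = OR(0, 0) = 0
So w7 = 0 and w8 = 0.

in0=1 in1=1 in2=0 in3=0 in4=0 in5=0 in6=1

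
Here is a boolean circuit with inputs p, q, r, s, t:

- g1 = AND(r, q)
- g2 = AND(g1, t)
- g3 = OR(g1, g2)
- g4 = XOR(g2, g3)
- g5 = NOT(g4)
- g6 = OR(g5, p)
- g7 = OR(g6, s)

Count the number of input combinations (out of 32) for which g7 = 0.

g7 = OR(g6, s) must be 0, so both g6 = 0 and s = 0.
g6 = OR(g5, p) must be 0, so both g5 = 0 and p = 0.
Satisfying assignments:
  p=0, q=1, r=1, s=0, t=0

1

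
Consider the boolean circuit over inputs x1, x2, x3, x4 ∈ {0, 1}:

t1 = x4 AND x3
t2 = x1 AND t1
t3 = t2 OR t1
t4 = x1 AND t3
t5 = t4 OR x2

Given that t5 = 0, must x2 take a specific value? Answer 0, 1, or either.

0

t5 = t4 OR x2 must be 0, so both t4 = 0 and x2 = 0.
t4 = x1 AND t3 must be 0, so at least one of x1, t3 is 0.
Every assignment with t5 = 0 has x2 = 0; there are 7 such assignment(s).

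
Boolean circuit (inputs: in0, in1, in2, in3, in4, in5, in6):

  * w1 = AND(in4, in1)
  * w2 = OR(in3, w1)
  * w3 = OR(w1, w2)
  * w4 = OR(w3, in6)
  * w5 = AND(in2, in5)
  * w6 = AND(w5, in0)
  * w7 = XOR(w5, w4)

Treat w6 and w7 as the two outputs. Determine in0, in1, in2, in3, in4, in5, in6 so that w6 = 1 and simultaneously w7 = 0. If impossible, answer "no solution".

Check with in0=1, in1=1, in2=1, in3=1, in4=0, in5=1, in6=1:
w1 = AND(in4, in1) = AND(0, 1) = 0
w2 = OR(in3, w1) = OR(1, 0) = 1
w3 = OR(w1, w2) = OR(0, 1) = 1
w4 = OR(w3, in6) = OR(1, 1) = 1
w5 = AND(in2, in5) = AND(1, 1) = 1
w6 = AND(w5, in0) = AND(1, 1) = 1
w7 = XOR(w5, w4) = XOR(1, 1) = 0
So w6 = 1 and w7 = 0.

in0=1, in1=1, in2=1, in3=1, in4=0, in5=1, in6=1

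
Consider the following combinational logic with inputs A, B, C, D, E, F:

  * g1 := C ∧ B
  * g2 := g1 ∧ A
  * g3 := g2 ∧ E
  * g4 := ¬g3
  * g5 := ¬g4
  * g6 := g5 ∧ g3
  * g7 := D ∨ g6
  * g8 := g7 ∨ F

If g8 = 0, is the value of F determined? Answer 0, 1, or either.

0

g8 = g7 ∨ F must be 0, so both g7 = 0 and F = 0.
Every assignment with g8 = 0 has F = 0; there are 15 such assignment(s).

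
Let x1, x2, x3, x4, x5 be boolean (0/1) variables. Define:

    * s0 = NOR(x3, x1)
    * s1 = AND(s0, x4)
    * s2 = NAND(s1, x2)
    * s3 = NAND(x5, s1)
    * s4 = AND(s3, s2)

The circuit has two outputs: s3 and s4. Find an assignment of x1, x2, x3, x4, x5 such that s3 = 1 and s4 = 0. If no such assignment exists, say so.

Check with x1=0, x2=1, x3=0, x4=1, x5=0:
s0 = NOR(x3, x1) = NOR(0, 0) = 1
s1 = AND(s0, x4) = AND(1, 1) = 1
s2 = NAND(s1, x2) = NAND(1, 1) = 0
s3 = NAND(x5, s1) = NAND(0, 1) = 1
s4 = AND(s3, s2) = AND(1, 0) = 0
So s3 = 1 and s4 = 0.

x1=0, x2=1, x3=0, x4=1, x5=0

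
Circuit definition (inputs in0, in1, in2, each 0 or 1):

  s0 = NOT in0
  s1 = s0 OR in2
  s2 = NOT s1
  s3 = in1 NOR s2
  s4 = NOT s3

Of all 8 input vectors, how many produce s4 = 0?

3

s4 = NOT s3 must be 0, so s3 = 1.
s3 = in1 NOR s2 must be 1, so both in1 = 0 and s2 = 0.
Enumerating the 8 input combinations, 3 give s4 = 0 and 5 give s4 = 1.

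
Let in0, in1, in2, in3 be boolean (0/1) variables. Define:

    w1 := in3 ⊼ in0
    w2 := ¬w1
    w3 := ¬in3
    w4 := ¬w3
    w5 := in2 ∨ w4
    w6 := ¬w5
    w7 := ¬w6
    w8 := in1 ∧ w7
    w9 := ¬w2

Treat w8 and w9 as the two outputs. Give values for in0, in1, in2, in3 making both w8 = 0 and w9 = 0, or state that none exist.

Check with in0=1 in1=0 in2=1 in3=1:
w1 = in3 ⊼ in0 = 1 ⊼ 1 = 0
w2 = ¬w1 = ¬0 = 1
w3 = ¬in3 = ¬1 = 0
w4 = ¬w3 = ¬0 = 1
w5 = in2 ∨ w4 = 1 ∨ 1 = 1
w6 = ¬w5 = ¬1 = 0
w7 = ¬w6 = ¬0 = 1
w8 = in1 ∧ w7 = 0 ∧ 1 = 0
w9 = ¬w2 = ¬1 = 0
So w8 = 0 and w9 = 0.

in0=1 in1=0 in2=1 in3=1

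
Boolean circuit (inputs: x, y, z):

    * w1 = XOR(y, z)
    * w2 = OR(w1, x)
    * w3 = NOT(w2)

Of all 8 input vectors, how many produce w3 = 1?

w3 = NOT(w2) must be 1, so w2 = 0.
Satisfying assignments:
  x=0, y=0, z=0
  x=0, y=1, z=1

2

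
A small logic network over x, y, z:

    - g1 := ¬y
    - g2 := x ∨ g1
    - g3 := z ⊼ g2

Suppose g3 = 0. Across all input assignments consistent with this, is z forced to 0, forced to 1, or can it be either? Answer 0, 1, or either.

g3 = z ⊼ g2 must be 0, so both z = 1 and g2 = 1.
g2 = x ∨ g1 must be 1, so at least one of x, g1 is 1.
Every assignment with g3 = 0 has z = 1; there are 3 such assignment(s).
  x=0, y=0, z=1
  x=1, y=0, z=1
  x=1, y=1, z=1

1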